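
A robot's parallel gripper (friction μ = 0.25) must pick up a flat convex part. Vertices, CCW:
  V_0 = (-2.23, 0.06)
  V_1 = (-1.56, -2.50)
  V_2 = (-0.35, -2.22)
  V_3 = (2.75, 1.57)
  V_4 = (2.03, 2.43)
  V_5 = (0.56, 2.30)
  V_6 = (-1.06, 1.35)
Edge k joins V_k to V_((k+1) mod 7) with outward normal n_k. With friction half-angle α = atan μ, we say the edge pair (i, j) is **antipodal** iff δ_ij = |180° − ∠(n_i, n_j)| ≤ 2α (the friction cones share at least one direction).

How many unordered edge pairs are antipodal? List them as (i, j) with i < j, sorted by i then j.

count = 5; pairs: (0,3), (1,4), (1,5), (2,5), (2,6)

α = atan 0.25 = 14.04°;  2α = 28.07°
n_0 = (-0.9674, -0.2532)
n_1 = (+0.2254, -0.9743)
n_2 = (+0.7740, -0.6331)
n_3 = (+0.7668, +0.6419)
n_4 = (-0.0881, +0.9961)
n_5 = (-0.5059, +0.8626)
n_6 = (-0.7407, +0.6718)
  (0,1): δ = 91.64°  ·
  (0,2): δ = 53.95°  ·
  (0,3): δ = 25.27°  ✓
  (0,4): δ = 80.39°  ·
  (0,5): δ = 105.72°  ·
  (0,6): δ = 123.13°  ·
  (1,2): δ = 142.31°  ·
  (1,3): δ = 63.09°  ·
  (1,4): δ = 7.98°  ✓
  (1,5): δ = 17.36°  ✓
  (1,6): δ = 34.76°  ·
  (2,3): δ = 100.78°  ·
  (2,4): δ = 45.67°  ·
  (2,5): δ = 20.33°  ✓
  (2,6): δ = 2.93°  ✓
  (3,4): δ = 124.88°  ·
  (3,5): δ = 99.55°  ·
  (3,6): δ = 82.14°  ·
  (4,5): δ = 154.67°  ·
  (4,6): δ = 137.26°  ·
  (5,6): δ = 162.60°  ·
antipodal pairs: 5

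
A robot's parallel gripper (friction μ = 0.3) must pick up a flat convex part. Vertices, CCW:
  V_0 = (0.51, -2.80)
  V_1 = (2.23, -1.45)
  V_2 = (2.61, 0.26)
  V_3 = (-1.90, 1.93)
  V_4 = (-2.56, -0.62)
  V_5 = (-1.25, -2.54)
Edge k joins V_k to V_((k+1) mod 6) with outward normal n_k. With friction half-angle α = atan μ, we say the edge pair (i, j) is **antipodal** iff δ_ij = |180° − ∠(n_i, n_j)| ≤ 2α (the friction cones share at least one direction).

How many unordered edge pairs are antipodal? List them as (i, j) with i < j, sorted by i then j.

count = 2; pairs: (1,3), (2,5)

α = atan 0.3 = 16.70°;  2α = 33.40°
n_0 = (+0.6174, -0.7866)
n_1 = (+0.9762, -0.2169)
n_2 = (+0.3472, +0.9378)
n_3 = (-0.9681, +0.2506)
n_4 = (-0.8260, -0.5636)
n_5 = (-0.1461, -0.9893)
  (0,1): δ = 140.66°  ·
  (0,2): δ = 58.45°  ·
  (0,3): δ = 37.36°  ·
  (0,4): δ = 86.18°  ·
  (0,5): δ = 133.47°  ·
  (1,2): δ = 97.79°  ·
  (1,3): δ = 1.98°  ✓
  (1,4): δ = 46.83°  ·
  (1,5): δ = 94.13°  ·
  (2,3): δ = 84.19°  ·
  (2,4): δ = 35.38°  ·
  (2,5): δ = 11.92°  ✓
  (3,4): δ = 131.18°  ·
  (3,5): δ = 83.89°  ·
  (4,5): δ = 132.71°  ·
antipodal pairs: 2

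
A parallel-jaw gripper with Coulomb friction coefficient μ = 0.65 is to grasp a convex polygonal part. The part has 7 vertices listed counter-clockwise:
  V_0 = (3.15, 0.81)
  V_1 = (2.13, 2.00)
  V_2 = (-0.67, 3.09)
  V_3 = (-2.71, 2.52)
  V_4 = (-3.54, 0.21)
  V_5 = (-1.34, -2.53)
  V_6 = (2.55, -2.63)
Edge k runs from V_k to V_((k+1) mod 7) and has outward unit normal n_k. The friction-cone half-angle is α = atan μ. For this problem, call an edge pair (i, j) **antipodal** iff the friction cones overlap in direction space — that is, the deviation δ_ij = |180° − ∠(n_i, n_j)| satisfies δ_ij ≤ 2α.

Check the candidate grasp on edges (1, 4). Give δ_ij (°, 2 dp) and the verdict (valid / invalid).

α = atan 0.65 = 33.02°;  2α = 66.05°
edge 1: e_1 = (-2.80, +1.09);  n_1 = (+0.3628, +0.9319)
edge 4: e_4 = (+2.20, -2.74);  n_4 = (-0.7798, -0.6261)
∠(n_1, n_4) = 150.03°
δ = |180° − 150.03°| = 29.97°
29.97° ≤ 2α = 66.05°  →  valid

δ = 29.97°, valid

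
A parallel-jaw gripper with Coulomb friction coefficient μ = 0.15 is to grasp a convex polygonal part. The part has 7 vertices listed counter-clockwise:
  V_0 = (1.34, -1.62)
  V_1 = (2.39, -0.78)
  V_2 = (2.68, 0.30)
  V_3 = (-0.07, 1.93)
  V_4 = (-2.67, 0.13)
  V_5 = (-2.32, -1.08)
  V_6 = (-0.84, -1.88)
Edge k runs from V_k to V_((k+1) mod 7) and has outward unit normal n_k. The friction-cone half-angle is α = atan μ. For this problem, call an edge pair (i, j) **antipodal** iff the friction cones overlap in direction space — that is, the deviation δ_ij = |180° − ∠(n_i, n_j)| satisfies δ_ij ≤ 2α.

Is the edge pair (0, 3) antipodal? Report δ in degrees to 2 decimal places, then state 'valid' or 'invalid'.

α = atan 0.15 = 8.53°;  2α = 17.06°
edge 0: e_0 = (+1.05, +0.84);  n_0 = (+0.6247, -0.7809)
edge 3: e_3 = (-2.60, -1.80);  n_3 = (-0.5692, +0.8222)
∠(n_0, n_3) = 176.04°
δ = |180° − 176.04°| = 3.96°
3.96° ≤ 2α = 17.06°  →  valid

δ = 3.96°, valid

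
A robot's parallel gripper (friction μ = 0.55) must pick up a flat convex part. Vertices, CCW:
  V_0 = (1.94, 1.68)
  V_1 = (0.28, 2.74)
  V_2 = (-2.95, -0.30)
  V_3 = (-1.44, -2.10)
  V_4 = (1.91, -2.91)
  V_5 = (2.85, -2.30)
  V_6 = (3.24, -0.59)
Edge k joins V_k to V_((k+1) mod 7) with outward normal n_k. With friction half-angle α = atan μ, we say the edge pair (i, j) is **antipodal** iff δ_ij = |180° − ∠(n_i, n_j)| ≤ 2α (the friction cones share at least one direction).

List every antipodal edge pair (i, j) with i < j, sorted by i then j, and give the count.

count = 8; pairs: (0,2), (0,3), (1,3), (1,4), (1,5), (2,5), (2,6), (3,6)

α = atan 0.55 = 28.81°;  2α = 57.62°
n_0 = (+0.5382, +0.8428)
n_1 = (-0.6854, +0.7282)
n_2 = (-0.7661, -0.6427)
n_3 = (-0.2350, -0.9720)
n_4 = (+0.5444, -0.8389)
n_5 = (+0.9750, -0.2224)
n_6 = (+0.8678, +0.4970)
  (0,1): δ = 104.18°  ·
  (0,2): δ = 17.45°  ✓
  (0,3): δ = 18.97°  ✓
  (0,4): δ = 65.54°  ·
  (0,5): δ = 109.71°  ·
  (0,6): δ = 152.36°  ·
  (1,2): δ = 93.27°  ·
  (1,3): δ = 56.86°  ✓
  (1,4): δ = 10.28°  ✓
  (1,5): δ = 33.89°  ✓
  (1,6): δ = 76.53°  ·
  (2,3): δ = 143.59°  ·
  (2,4): δ = 97.01°  ·
  (2,5): δ = 52.84°  ✓
  (2,6): δ = 10.19°  ✓
  (3,4): δ = 133.43°  ·
  (3,5): δ = 89.25°  ·
  (3,6): δ = 46.61°  ✓
  (4,5): δ = 135.83°  ·
  (4,6): δ = 93.18°  ·
  (5,6): δ = 137.35°  ·
antipodal pairs: 8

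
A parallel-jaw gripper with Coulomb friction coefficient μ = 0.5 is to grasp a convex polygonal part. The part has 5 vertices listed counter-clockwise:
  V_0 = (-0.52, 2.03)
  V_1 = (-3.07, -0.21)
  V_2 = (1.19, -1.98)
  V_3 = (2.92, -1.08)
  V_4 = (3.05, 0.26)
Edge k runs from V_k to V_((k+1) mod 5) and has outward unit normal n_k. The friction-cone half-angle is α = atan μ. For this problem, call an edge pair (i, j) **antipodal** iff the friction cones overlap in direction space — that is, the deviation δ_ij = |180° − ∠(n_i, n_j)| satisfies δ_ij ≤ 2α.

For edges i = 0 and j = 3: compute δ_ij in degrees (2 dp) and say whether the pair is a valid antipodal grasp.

α = atan 0.5 = 26.57°;  2α = 53.13°
edge 0: e_0 = (-2.55, -2.24);  n_0 = (-0.6600, +0.7513)
edge 3: e_3 = (+0.13, +1.34);  n_3 = (+0.9953, -0.0966)
∠(n_0, n_3) = 136.84°
δ = |180° − 136.84°| = 43.16°
43.16° ≤ 2α = 53.13°  →  valid

δ = 43.16°, valid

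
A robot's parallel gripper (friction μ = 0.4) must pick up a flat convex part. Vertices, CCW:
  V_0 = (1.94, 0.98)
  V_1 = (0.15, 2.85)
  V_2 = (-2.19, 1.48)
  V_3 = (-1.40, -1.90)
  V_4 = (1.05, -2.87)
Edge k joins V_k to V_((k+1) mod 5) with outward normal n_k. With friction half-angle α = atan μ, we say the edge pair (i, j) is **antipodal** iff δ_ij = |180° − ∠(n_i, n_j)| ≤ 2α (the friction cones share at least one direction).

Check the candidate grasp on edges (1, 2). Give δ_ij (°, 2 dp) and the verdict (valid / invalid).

α = atan 0.4 = 21.80°;  2α = 43.60°
edge 1: e_1 = (-2.34, -1.37);  n_1 = (-0.5052, +0.8630)
edge 2: e_2 = (+0.79, -3.38);  n_2 = (-0.9738, -0.2276)
∠(n_1, n_2) = 72.81°
δ = |180° − 72.81°| = 107.19°
107.19° > 2α = 43.60°  →  invalid

δ = 107.19°, invalid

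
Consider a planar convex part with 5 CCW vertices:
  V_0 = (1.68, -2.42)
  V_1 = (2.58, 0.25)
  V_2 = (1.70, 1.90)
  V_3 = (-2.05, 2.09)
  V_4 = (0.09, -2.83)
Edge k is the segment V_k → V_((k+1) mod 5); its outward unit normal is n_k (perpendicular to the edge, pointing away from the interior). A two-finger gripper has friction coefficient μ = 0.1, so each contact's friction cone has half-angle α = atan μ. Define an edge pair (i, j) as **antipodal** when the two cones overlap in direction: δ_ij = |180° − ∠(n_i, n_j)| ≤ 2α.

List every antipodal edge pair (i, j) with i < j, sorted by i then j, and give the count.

count = 1; pairs: (1,3)

α = atan 0.1 = 5.71°;  2α = 11.42°
n_0 = (+0.9476, -0.3194)
n_1 = (+0.8824, +0.4706)
n_2 = (+0.0506, +0.9987)
n_3 = (-0.9170, -0.3989)
n_4 = (+0.2497, -0.9683)
  (0,1): δ = 133.30°  ·
  (0,2): δ = 74.27°  ·
  (0,3): δ = 42.13°  ·
  (0,4): δ = 123.09°  ·
  (1,2): δ = 120.97°  ·
  (1,3): δ = 4.57°  ✓
  (1,4): δ = 76.39°  ·
  (2,3): δ = 63.59°  ·
  (2,4): δ = 17.36°  ·
  (3,4): δ = 99.05°  ·
antipodal pairs: 1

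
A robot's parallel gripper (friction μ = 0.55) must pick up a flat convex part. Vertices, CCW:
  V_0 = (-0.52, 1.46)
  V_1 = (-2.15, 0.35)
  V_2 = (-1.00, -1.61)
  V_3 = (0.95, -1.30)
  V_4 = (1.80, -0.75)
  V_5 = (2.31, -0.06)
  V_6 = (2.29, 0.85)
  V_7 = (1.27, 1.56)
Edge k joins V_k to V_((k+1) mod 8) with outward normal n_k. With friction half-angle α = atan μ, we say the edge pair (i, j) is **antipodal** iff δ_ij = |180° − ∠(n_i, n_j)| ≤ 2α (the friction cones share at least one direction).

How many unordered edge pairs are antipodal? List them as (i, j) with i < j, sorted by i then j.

count = 10; pairs: (0,2), (0,3), (0,4), (0,5), (1,5), (1,6), (2,6), (2,7), (3,7), (4,7)

α = atan 0.55 = 28.81°;  2α = 57.62°
n_0 = (-0.5629, +0.8265)
n_1 = (-0.8625, -0.5061)
n_2 = (+0.1570, -0.9876)
n_3 = (+0.5433, -0.8396)
n_4 = (+0.8042, -0.5944)
n_5 = (+0.9998, +0.0220)
n_6 = (+0.5713, +0.8207)
n_7 = (-0.0558, +0.9984)
  (0,1): δ = 93.85°  ·
  (0,2): δ = 25.22°  ✓
  (0,3): δ = 1.35°  ✓
  (0,4): δ = 19.28°  ✓
  (0,5): δ = 57.00°  ✓
  (0,6): δ = 110.90°  ·
  (0,7): δ = 148.94°  ·
  (1,2): δ = 111.37°  ·
  (1,3): δ = 87.50°  ·
  (1,4): δ = 66.87°  ·
  (1,5): δ = 29.14°  ✓
  (1,6): δ = 24.76°  ✓
  (1,7): δ = 62.80°  ·
  (2,3): δ = 156.13°  ·
  (2,4): δ = 135.50°  ·
  (2,5): δ = 97.77°  ·
  (2,6): δ = 43.87°  ✓
  (2,7): δ = 5.84°  ✓
  (3,4): δ = 159.37°  ·
  (3,5): δ = 121.65°  ·
  (3,6): δ = 67.75°  ·
  (3,7): δ = 29.71°  ✓
  (4,5): δ = 142.27°  ·
  (4,6): δ = 88.37°  ·
  (4,7): δ = 50.33°  ✓
  (5,6): δ = 126.10°  ·
  (5,7): δ = 88.06°  ·
  (6,7): δ = 141.96°  ·
antipodal pairs: 10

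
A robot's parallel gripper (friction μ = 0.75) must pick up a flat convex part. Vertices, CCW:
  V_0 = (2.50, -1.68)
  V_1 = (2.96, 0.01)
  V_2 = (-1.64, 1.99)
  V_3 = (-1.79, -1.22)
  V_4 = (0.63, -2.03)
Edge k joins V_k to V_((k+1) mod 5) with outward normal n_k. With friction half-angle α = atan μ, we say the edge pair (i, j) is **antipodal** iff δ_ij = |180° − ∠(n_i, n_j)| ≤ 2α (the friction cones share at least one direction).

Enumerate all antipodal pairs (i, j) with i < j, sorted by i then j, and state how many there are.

α = atan 0.75 = 36.87°;  2α = 73.74°
n_0 = (+0.9649, -0.2626)
n_1 = (+0.3954, +0.9185)
n_2 = (-0.9989, +0.0467)
n_3 = (-0.3174, -0.9483)
n_4 = (+0.1840, -0.9829)
  (0,1): δ = 98.06°  ·
  (0,2): δ = 12.55°  ✓
  (0,3): δ = 86.72°  ·
  (0,4): δ = 115.83°  ·
  (1,2): δ = 69.39°  ✓
  (1,3): δ = 4.78°  ✓
  (1,4): δ = 33.89°  ✓
  (2,3): δ = 105.83°  ·
  (2,4): δ = 76.72°  ·
  (3,4): δ = 150.89°  ·
antipodal pairs: 4

count = 4; pairs: (0,2), (1,2), (1,3), (1,4)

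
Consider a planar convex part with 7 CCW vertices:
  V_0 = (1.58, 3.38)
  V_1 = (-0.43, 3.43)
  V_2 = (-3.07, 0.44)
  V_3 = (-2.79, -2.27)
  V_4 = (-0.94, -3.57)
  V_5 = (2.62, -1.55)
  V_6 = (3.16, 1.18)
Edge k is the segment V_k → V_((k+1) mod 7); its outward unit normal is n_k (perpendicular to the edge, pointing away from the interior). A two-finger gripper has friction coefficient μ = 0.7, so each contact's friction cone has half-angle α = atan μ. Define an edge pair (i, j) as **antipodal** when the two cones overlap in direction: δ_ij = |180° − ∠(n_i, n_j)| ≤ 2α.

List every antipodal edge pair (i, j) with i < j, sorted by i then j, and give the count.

α = atan 0.7 = 34.99°;  2α = 69.98°
n_0 = (+0.0249, +0.9997)
n_1 = (-0.7496, +0.6619)
n_2 = (-0.9947, -0.1028)
n_3 = (-0.5749, -0.8182)
n_4 = (+0.4935, -0.8697)
n_5 = (+0.9810, -0.1940)
n_6 = (+0.8122, +0.5833)
  (0,1): δ = 130.02°  ·
  (0,2): δ = 82.68°  ·
  (0,3): δ = 33.67°  ✓
  (0,4): δ = 31.00°  ✓
  (0,5): δ = 80.24°  ·
  (0,6): δ = 127.11°  ·
  (1,2): δ = 132.66°  ·
  (1,3): δ = 83.65°  ·
  (1,4): δ = 18.99°  ✓
  (1,5): δ = 30.25°  ✓
  (1,6): δ = 77.13°  ·
  (2,3): δ = 130.99°  ·
  (2,4): δ = 66.33°  ✓
  (2,5): δ = 17.09°  ✓
  (2,6): δ = 29.79°  ✓
  (3,4): δ = 115.33°  ·
  (3,5): δ = 66.09°  ✓
  (3,6): δ = 19.22°  ✓
  (4,5): δ = 130.76°  ·
  (4,6): δ = 83.89°  ·
  (5,6): δ = 133.13°  ·
antipodal pairs: 9

count = 9; pairs: (0,3), (0,4), (1,4), (1,5), (2,4), (2,5), (2,6), (3,5), (3,6)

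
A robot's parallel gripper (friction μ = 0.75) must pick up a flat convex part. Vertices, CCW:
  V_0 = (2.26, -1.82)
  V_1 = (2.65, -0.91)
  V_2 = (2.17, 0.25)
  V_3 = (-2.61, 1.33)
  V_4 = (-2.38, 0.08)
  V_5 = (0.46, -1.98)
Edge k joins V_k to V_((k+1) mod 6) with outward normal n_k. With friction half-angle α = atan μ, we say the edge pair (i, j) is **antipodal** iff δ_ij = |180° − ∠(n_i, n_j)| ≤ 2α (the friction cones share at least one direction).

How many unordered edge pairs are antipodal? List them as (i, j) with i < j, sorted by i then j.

α = atan 0.75 = 36.87°;  2α = 73.74°
n_0 = (+0.9191, -0.3939)
n_1 = (+0.9240, +0.3824)
n_2 = (+0.2204, +0.9754)
n_3 = (-0.9835, -0.1810)
n_4 = (-0.5872, -0.8095)
n_5 = (+0.0885, -0.9961)
  (0,1): δ = 134.32°  ·
  (0,2): δ = 79.53°  ·
  (0,3): δ = 33.62°  ✓
  (0,4): δ = 77.24°  ·
  (0,5): δ = 118.28°  ·
  (1,2): δ = 125.21°  ·
  (1,3): δ = 12.05°  ✓
  (1,4): δ = 31.57°  ✓
  (1,5): δ = 72.60°  ✓
  (2,3): δ = 66.84°  ✓
  (2,4): δ = 23.22°  ✓
  (2,5): δ = 17.81°  ✓
  (3,4): δ = 136.38°  ·
  (3,5): δ = 95.35°  ·
  (4,5): δ = 138.97°  ·
antipodal pairs: 7

count = 7; pairs: (0,3), (1,3), (1,4), (1,5), (2,3), (2,4), (2,5)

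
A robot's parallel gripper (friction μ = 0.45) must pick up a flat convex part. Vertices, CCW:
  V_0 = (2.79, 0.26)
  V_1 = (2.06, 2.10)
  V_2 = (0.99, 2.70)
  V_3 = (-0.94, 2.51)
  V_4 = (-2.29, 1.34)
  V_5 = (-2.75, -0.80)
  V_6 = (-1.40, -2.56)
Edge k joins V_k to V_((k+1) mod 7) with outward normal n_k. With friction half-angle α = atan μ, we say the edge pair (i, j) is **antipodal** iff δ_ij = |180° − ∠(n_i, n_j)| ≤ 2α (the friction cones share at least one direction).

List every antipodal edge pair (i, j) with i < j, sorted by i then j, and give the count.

count = 6; pairs: (0,4), (0,5), (1,5), (2,6), (3,6), (4,6)

α = atan 0.45 = 24.23°;  2α = 48.46°
n_0 = (+0.9295, +0.3688)
n_1 = (+0.4891, +0.8722)
n_2 = (-0.0980, +0.9952)
n_3 = (-0.6549, +0.7557)
n_4 = (-0.9777, +0.2102)
n_5 = (-0.7935, -0.6086)
n_6 = (+0.5584, -0.8296)
  (0,1): δ = 140.92°  ·
  (0,2): δ = 106.02°  ·
  (0,3): δ = 70.73°  ·
  (0,4): δ = 33.77°  ✓
  (0,5): δ = 15.85°  ✓
  (0,6): δ = 102.30°  ·
  (1,2): δ = 145.10°  ·
  (1,3): δ = 109.80°  ·
  (1,4): δ = 72.85°  ·
  (1,5): δ = 23.23°  ✓
  (1,6): δ = 63.22°  ·
  (2,3): δ = 144.71°  ·
  (2,4): δ = 107.75°  ·
  (2,5): δ = 58.13°  ·
  (2,6): δ = 28.32°  ✓
  (3,4): δ = 143.05°  ·
  (3,5): δ = 93.42°  ·
  (3,6): δ = 6.97°  ✓
  (4,5): δ = 130.38°  ·
  (4,6): δ = 43.93°  ✓
  (5,6): δ = 93.55°  ·
antipodal pairs: 6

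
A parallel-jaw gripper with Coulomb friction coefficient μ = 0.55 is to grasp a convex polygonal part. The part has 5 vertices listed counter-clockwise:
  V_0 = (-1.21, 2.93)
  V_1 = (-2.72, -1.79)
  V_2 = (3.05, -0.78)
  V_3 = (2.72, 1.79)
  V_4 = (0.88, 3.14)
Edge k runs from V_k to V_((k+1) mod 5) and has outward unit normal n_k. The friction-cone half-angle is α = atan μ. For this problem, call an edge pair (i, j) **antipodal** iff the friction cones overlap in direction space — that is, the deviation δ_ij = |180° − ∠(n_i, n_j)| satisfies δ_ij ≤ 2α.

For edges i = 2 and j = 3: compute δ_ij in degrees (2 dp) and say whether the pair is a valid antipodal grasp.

δ = 133.58°, invalid

α = atan 0.55 = 28.81°;  2α = 57.62°
edge 2: e_2 = (-0.33, +2.57);  n_2 = (+0.9919, +0.1274)
edge 3: e_3 = (-1.84, +1.35);  n_3 = (+0.5916, +0.8063)
∠(n_2, n_3) = 46.42°
δ = |180° − 46.42°| = 133.58°
133.58° > 2α = 57.62°  →  invalid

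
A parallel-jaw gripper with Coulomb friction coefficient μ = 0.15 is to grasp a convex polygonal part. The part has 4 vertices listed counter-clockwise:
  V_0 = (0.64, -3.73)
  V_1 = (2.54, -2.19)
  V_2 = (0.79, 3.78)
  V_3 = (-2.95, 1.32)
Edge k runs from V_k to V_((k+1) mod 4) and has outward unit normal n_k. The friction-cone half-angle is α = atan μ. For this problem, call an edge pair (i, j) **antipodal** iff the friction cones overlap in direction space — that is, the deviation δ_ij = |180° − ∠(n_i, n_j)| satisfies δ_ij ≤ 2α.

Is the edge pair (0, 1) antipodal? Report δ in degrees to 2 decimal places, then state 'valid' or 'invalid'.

δ = 112.69°, invalid

α = atan 0.15 = 8.53°;  2α = 17.06°
edge 0: e_0 = (+1.90, +1.54);  n_0 = (+0.6297, -0.7769)
edge 1: e_1 = (-1.75, +5.97);  n_1 = (+0.9596, +0.2813)
∠(n_0, n_1) = 67.31°
δ = |180° − 67.31°| = 112.69°
112.69° > 2α = 17.06°  →  invalid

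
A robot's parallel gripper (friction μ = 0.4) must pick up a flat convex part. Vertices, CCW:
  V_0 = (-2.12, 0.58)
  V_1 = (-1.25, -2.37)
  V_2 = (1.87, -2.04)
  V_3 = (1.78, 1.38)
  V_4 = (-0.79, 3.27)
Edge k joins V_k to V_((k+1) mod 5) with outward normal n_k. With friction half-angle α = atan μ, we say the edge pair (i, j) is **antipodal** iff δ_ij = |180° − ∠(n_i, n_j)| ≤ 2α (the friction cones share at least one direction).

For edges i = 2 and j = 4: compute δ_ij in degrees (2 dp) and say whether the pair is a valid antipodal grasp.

α = atan 0.4 = 21.80°;  2α = 43.60°
edge 2: e_2 = (-0.09, +3.42);  n_2 = (+0.9997, +0.0263)
edge 4: e_4 = (-1.33, -2.69);  n_4 = (-0.8964, +0.4432)
∠(n_2, n_4) = 152.18°
δ = |180° − 152.18°| = 27.82°
27.82° ≤ 2α = 43.60°  →  valid

δ = 27.82°, valid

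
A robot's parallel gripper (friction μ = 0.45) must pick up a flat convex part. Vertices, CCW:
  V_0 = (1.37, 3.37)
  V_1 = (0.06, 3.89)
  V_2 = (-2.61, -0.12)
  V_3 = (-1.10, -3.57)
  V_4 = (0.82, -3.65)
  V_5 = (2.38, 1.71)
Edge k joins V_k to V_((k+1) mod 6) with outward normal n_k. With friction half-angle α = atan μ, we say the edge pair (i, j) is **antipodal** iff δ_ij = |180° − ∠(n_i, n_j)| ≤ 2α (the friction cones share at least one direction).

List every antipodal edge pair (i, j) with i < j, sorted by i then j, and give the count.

count = 5; pairs: (0,2), (0,3), (1,4), (2,4), (2,5)

α = atan 0.45 = 24.23°;  2α = 48.46°
n_0 = (+0.3689, +0.9295)
n_1 = (-0.8324, +0.5542)
n_2 = (-0.9161, -0.4010)
n_3 = (-0.0416, -0.9991)
n_4 = (+0.9602, -0.2794)
n_5 = (+0.8543, +0.5198)
  (0,1): δ = 102.01°  ·
  (0,2): δ = 44.71°  ✓
  (0,3): δ = 19.26°  ✓
  (0,4): δ = 95.42°  ·
  (0,5): δ = 142.97°  ·
  (1,2): δ = 122.70°  ·
  (1,3): δ = 58.73°  ·
  (1,4): δ = 17.43°  ✓
  (1,5): δ = 64.97°  ·
  (2,3): δ = 116.02°  ·
  (2,4): δ = 39.87°  ✓
  (2,5): δ = 7.68°  ✓
  (3,4): δ = 103.84°  ·
  (3,5): δ = 56.30°  ·
  (4,5): δ = 132.45°  ·
antipodal pairs: 5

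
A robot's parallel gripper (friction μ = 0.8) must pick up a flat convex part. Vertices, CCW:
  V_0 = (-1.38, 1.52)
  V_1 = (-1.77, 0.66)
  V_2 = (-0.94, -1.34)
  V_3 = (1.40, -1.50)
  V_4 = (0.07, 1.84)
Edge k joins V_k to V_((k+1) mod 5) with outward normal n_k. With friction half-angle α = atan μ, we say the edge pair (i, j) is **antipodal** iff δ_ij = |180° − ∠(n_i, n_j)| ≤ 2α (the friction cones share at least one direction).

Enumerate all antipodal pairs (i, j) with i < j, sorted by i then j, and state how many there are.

count = 5; pairs: (0,2), (0,3), (1,3), (2,3), (2,4)

α = atan 0.8 = 38.66°;  2α = 77.32°
n_0 = (-0.9107, +0.4130)
n_1 = (-0.9236, -0.3833)
n_2 = (-0.0682, -0.9977)
n_3 = (+0.9291, +0.3700)
n_4 = (-0.2155, +0.9765)
  (0,1): δ = 133.07°  ·
  (0,2): δ = 69.52°  ✓
  (0,3): δ = 46.11°  ✓
  (0,4): δ = 126.84°  ·
  (1,2): δ = 116.45°  ·
  (1,3): δ = 0.83°  ✓
  (1,4): δ = 79.91°  ·
  (2,3): δ = 64.38°  ✓
  (2,4): δ = 16.36°  ✓
  (3,4): δ = 99.27°  ·
antipodal pairs: 5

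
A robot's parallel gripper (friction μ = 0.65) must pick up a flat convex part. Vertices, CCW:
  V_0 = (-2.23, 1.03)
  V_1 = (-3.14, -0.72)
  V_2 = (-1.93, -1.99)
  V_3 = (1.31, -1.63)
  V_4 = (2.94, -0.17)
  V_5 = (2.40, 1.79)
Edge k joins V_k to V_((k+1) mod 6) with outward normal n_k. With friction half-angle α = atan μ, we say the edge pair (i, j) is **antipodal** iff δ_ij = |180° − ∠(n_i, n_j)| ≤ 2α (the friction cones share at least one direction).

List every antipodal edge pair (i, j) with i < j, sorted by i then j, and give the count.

α = atan 0.65 = 33.02°;  2α = 66.05°
n_0 = (-0.8872, +0.4614)
n_1 = (-0.7240, -0.6898)
n_2 = (+0.1104, -0.9939)
n_3 = (+0.6672, -0.7449)
n_4 = (+0.9641, +0.2656)
n_5 = (-0.1620, +0.9868)
  (0,1): δ = 108.91°  ·
  (0,2): δ = 56.19°  ✓
  (0,3): δ = 20.67°  ✓
  (0,4): δ = 42.88°  ✓
  (0,5): δ = 126.80°  ·
  (1,2): δ = 127.27°  ·
  (1,3): δ = 91.76°  ·
  (1,4): δ = 28.21°  ✓
  (1,5): δ = 55.71°  ✓
  (2,3): δ = 144.49°  ·
  (2,4): δ = 80.94°  ·
  (2,5): δ = 2.98°  ✓
  (3,4): δ = 116.45°  ·
  (3,5): δ = 32.53°  ✓
  (4,5): δ = 96.08°  ·
antipodal pairs: 7

count = 7; pairs: (0,2), (0,3), (0,4), (1,4), (1,5), (2,5), (3,5)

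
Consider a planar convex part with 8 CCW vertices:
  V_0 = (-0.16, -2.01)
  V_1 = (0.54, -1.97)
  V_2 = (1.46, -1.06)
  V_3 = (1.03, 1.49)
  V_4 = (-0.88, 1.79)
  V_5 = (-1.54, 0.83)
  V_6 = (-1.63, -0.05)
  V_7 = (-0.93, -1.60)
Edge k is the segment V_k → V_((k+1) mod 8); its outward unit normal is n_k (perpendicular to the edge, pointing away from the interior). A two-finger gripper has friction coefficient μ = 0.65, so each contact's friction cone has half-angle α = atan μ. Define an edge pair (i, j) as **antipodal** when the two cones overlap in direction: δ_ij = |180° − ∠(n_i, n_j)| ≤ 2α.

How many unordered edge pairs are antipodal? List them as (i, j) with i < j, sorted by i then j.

α = atan 0.65 = 33.02°;  2α = 66.05°
n_0 = (+0.0570, -0.9984)
n_1 = (+0.7032, -0.7110)
n_2 = (+0.9861, +0.1663)
n_3 = (+0.1552, +0.9879)
n_4 = (-0.8240, +0.5665)
n_5 = (-0.9948, +0.1017)
n_6 = (-0.9114, -0.4116)
n_7 = (-0.4700, -0.8827)
  (0,1): δ = 138.58°  ·
  (0,2): δ = 83.70°  ·
  (0,3): δ = 12.20°  ✓
  (0,4): δ = 52.22°  ✓
  (0,5): δ = 80.89°  ·
  (0,6): δ = 111.03°  ·
  (0,7): δ = 148.70°  ·
  (1,2): δ = 125.12°  ·
  (1,3): δ = 53.61°  ✓
  (1,4): δ = 10.80°  ✓
  (1,5): δ = 39.47°  ✓
  (1,6): δ = 69.62°  ·
  (1,7): δ = 107.28°  ·
  (2,3): δ = 108.50°  ·
  (2,4): δ = 44.08°  ✓
  (2,5): δ = 15.41°  ✓
  (2,6): δ = 14.73°  ✓
  (2,7): δ = 52.39°  ✓
  (3,4): δ = 115.58°  ·
  (3,5): δ = 86.91°  ·
  (3,6): δ = 56.77°  ✓
  (3,7): δ = 19.11°  ✓
  (4,5): δ = 151.33°  ·
  (4,6): δ = 121.19°  ·
  (4,7): δ = 83.53°  ·
  (5,6): δ = 149.86°  ·
  (5,7): δ = 112.19°  ·
  (6,7): δ = 142.34°  ·
antipodal pairs: 11

count = 11; pairs: (0,3), (0,4), (1,3), (1,4), (1,5), (2,4), (2,5), (2,6), (2,7), (3,6), (3,7)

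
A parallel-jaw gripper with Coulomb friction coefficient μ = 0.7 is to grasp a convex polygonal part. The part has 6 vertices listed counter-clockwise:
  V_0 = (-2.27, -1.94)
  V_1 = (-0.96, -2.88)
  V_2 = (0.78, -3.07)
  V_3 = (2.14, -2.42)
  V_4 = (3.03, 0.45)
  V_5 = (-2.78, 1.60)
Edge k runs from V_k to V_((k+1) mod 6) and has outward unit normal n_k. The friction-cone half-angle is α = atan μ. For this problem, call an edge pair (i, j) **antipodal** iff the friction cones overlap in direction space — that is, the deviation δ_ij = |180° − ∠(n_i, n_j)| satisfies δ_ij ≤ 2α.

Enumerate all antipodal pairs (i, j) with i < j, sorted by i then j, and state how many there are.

count = 4; pairs: (0,4), (1,4), (2,4), (3,5)

α = atan 0.7 = 34.99°;  2α = 69.98°
n_0 = (-0.5830, -0.8125)
n_1 = (-0.1086, -0.9941)
n_2 = (+0.4312, -0.9022)
n_3 = (+0.9551, -0.2962)
n_4 = (+0.1942, +0.9810)
n_5 = (-0.9898, -0.1426)
  (0,1): δ = 150.57°  ·
  (0,2): δ = 118.79°  ·
  (0,3): δ = 71.57°  ·
  (0,4): δ = 24.47°  ✓
  (0,5): δ = 133.86°  ·
  (1,2): δ = 148.22°  ·
  (1,3): δ = 101.00°  ·
  (1,4): δ = 4.96°  ✓
  (1,5): δ = 104.43°  ·
  (2,3): δ = 132.77°  ·
  (2,4): δ = 36.74°  ✓
  (2,5): δ = 72.65°  ·
  (3,4): δ = 83.97°  ·
  (3,5): δ = 25.43°  ✓
  (4,5): δ = 70.61°  ·
antipodal pairs: 4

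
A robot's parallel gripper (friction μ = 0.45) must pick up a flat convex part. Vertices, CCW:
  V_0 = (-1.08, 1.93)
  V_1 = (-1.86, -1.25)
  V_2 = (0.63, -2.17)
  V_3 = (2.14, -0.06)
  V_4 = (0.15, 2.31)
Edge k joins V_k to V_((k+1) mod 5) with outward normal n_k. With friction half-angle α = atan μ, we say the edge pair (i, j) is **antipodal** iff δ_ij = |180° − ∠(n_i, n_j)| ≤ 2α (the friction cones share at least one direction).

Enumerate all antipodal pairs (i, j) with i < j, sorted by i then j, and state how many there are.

α = atan 0.45 = 24.23°;  2α = 48.46°
n_0 = (-0.9712, +0.2382)
n_1 = (-0.3466, -0.9380)
n_2 = (+0.8132, -0.5820)
n_3 = (+0.7658, +0.6430)
n_4 = (-0.2952, +0.9554)
  (0,1): δ = 96.50°  ·
  (0,2): δ = 21.81°  ✓
  (0,3): δ = 53.80°  ·
  (0,4): δ = 120.95°  ·
  (1,2): δ = 105.31°  ·
  (1,3): δ = 29.70°  ✓
  (1,4): δ = 37.45°  ✓
  (2,3): δ = 104.39°  ·
  (2,4): δ = 37.24°  ✓
  (3,4): δ = 112.85°  ·
antipodal pairs: 4

count = 4; pairs: (0,2), (1,3), (1,4), (2,4)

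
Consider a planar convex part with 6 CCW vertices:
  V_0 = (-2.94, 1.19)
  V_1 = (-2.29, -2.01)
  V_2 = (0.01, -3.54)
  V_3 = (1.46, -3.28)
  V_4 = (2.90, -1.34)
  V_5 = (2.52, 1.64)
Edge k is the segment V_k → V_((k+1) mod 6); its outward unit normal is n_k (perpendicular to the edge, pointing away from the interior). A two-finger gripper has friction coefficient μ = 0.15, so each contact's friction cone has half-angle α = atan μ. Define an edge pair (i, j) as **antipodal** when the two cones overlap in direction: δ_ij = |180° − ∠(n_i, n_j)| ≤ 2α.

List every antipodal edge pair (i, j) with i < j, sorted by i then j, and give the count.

α = atan 0.15 = 8.53°;  2α = 17.06°
n_0 = (-0.9800, -0.1991)
n_1 = (-0.5539, -0.8326)
n_2 = (+0.1765, -0.9843)
n_3 = (+0.8030, -0.5960)
n_4 = (+0.9920, +0.1265)
n_5 = (-0.0821, +0.9966)
  (0,1): δ = 135.11°  ·
  (0,2): δ = 91.32°  ·
  (0,3): δ = 48.07°  ·
  (0,4): δ = 4.22°  ✓
  (0,5): δ = 83.23°  ·
  (1,2): δ = 136.20°  ·
  (1,3): δ = 92.95°  ·
  (1,4): δ = 49.10°  ·
  (1,5): δ = 38.34°  ·
  (2,3): δ = 136.75°  ·
  (2,4): δ = 92.90°  ·
  (2,5): δ = 5.45°  ✓
  (3,4): δ = 136.15°  ·
  (3,5): δ = 48.70°  ·
  (4,5): δ = 92.56°  ·
antipodal pairs: 2

count = 2; pairs: (0,4), (2,5)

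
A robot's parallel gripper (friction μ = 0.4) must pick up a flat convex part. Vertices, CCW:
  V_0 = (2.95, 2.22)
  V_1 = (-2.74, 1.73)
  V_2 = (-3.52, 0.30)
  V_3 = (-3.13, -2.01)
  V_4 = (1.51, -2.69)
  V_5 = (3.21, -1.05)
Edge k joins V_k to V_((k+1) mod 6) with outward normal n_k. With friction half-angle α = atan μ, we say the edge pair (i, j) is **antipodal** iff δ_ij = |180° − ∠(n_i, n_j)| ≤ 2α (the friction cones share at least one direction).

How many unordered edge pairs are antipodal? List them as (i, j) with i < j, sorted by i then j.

count = 5; pairs: (0,3), (0,4), (1,4), (1,5), (2,5)

α = atan 0.4 = 21.80°;  2α = 43.60°
n_0 = (-0.0858, +0.9963)
n_1 = (-0.8779, +0.4789)
n_2 = (-0.9860, -0.1665)
n_3 = (-0.1450, -0.9894)
n_4 = (+0.6943, -0.7197)
n_5 = (+0.9969, +0.0793)
  (0,1): δ = 123.53°  ·
  (0,2): δ = 85.34°  ·
  (0,3): δ = 13.26°  ✓
  (0,4): δ = 39.05°  ✓
  (0,5): δ = 89.62°  ·
  (1,2): δ = 141.81°  ·
  (1,3): δ = 69.73°  ·
  (1,4): δ = 17.42°  ✓
  (1,5): δ = 33.16°  ✓
  (2,3): δ = 107.92°  ·
  (2,4): δ = 55.61°  ·
  (2,5): δ = 5.04°  ✓
  (3,4): δ = 127.69°  ·
  (3,5): δ = 77.12°  ·
  (4,5): δ = 129.42°  ·
antipodal pairs: 5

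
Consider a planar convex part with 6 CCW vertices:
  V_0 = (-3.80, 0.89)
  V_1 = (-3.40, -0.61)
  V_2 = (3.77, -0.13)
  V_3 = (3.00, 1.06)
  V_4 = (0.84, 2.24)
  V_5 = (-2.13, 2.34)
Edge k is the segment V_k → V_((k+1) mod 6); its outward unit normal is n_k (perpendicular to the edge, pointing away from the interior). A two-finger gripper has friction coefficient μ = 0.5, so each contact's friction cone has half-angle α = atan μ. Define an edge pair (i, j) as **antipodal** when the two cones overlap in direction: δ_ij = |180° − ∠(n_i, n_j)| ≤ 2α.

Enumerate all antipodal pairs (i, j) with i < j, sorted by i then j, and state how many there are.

α = atan 0.5 = 26.57°;  2α = 53.13°
n_0 = (-0.9662, -0.2577)
n_1 = (+0.0668, -0.9978)
n_2 = (+0.8396, +0.5433)
n_3 = (+0.4794, +0.8776)
n_4 = (+0.0337, +0.9994)
n_5 = (-0.6556, +0.7551)
  (0,1): δ = 101.10°  ·
  (0,2): δ = 17.97°  ✓
  (0,3): δ = 46.42°  ✓
  (0,4): δ = 73.14°  ·
  (0,5): δ = 116.04°  ·
  (1,2): δ = 60.92°  ·
  (1,3): δ = 32.48°  ✓
  (1,4): δ = 5.76°  ✓
  (1,5): δ = 37.14°  ✓
  (2,3): δ = 151.55°  ·
  (2,4): δ = 124.83°  ·
  (2,5): δ = 81.94°  ·
  (3,4): δ = 153.28°  ·
  (3,5): δ = 110.39°  ·
  (4,5): δ = 137.10°  ·
antipodal pairs: 5

count = 5; pairs: (0,2), (0,3), (1,3), (1,4), (1,5)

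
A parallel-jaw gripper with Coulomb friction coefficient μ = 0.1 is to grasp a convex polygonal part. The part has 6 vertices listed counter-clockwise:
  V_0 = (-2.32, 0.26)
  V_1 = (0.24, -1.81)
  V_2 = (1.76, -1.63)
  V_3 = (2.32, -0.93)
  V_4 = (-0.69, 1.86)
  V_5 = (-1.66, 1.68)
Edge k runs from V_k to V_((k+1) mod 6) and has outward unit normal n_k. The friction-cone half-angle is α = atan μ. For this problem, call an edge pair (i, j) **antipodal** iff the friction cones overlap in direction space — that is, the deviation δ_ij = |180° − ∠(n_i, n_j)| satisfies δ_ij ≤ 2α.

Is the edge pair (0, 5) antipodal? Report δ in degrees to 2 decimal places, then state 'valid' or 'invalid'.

δ = 104.03°, invalid

α = atan 0.1 = 5.71°;  2α = 11.42°
edge 0: e_0 = (+2.56, -2.07);  n_0 = (-0.6288, -0.7776)
edge 5: e_5 = (-0.66, -1.42);  n_5 = (-0.9068, +0.4215)
∠(n_0, n_5) = 75.97°
δ = |180° − 75.97°| = 104.03°
104.03° > 2α = 11.42°  →  invalid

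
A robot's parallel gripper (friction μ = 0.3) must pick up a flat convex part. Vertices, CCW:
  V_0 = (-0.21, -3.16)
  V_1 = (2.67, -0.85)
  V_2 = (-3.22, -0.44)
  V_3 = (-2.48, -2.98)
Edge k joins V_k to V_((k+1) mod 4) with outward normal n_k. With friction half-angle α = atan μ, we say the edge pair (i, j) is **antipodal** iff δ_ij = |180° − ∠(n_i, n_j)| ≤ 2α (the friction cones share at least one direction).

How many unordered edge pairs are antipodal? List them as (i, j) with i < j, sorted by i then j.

count = 1; pairs: (1,3)

α = atan 0.3 = 16.70°;  2α = 33.40°
n_0 = (+0.6257, -0.7801)
n_1 = (+0.0694, +0.9976)
n_2 = (-0.9601, -0.2797)
n_3 = (-0.0790, -0.9969)
  (0,1): δ = 42.71°  ·
  (0,2): δ = 67.51°  ·
  (0,3): δ = 136.73°  ·
  (1,2): δ = 69.78°  ·
  (1,3): δ = 0.55°  ✓
  (2,3): δ = 110.78°  ·
antipodal pairs: 1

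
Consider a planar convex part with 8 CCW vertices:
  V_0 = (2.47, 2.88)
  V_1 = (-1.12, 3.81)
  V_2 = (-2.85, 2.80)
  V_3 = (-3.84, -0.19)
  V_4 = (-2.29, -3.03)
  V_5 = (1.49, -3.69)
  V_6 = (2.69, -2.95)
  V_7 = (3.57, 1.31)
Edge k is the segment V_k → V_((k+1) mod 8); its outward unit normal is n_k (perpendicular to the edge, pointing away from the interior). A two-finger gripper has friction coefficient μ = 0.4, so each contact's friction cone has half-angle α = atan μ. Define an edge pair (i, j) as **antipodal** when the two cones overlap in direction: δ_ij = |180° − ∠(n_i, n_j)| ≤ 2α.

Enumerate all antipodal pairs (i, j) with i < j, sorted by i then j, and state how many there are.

count = 7; pairs: (0,4), (1,4), (1,5), (2,5), (2,6), (3,6), (3,7)

α = atan 0.4 = 21.80°;  2α = 43.60°
n_0 = (+0.2508, +0.9680)
n_1 = (-0.5042, +0.8636)
n_2 = (-0.9493, +0.3143)
n_3 = (-0.8778, -0.4791)
n_4 = (-0.1720, -0.9851)
n_5 = (+0.5249, -0.8512)
n_6 = (+0.9793, -0.2023)
n_7 = (+0.8190, +0.5738)
  (0,1): δ = 135.20°  ·
  (0,2): δ = 93.80°  ·
  (0,3): δ = 46.85°  ·
  (0,4): δ = 4.62°  ✓
  (0,5): δ = 46.18°  ·
  (0,6): δ = 92.85°  ·
  (0,7): δ = 139.54°  ·
  (1,2): δ = 138.60°  ·
  (1,3): δ = 91.65°  ·
  (1,4): δ = 40.18°  ✓
  (1,5): δ = 1.38°  ✓
  (1,6): δ = 48.05°  ·
  (1,7): δ = 94.74°  ·
  (2,3): δ = 133.06°  ·
  (2,4): δ = 81.58°  ·
  (2,5): δ = 40.02°  ✓
  (2,6): δ = 6.65°  ✓
  (2,7): δ = 53.34°  ·
  (3,4): δ = 128.53°  ·
  (3,5): δ = 86.96°  ·
  (3,6): δ = 40.30°  ✓
  (3,7): δ = 6.39°  ✓
  (4,5): δ = 138.44°  ·
  (4,6): δ = 91.77°  ·
  (4,7): δ = 45.08°  ·
  (5,6): δ = 133.33°  ·
  (5,7): δ = 86.64°  ·
  (6,7): δ = 133.31°  ·
antipodal pairs: 7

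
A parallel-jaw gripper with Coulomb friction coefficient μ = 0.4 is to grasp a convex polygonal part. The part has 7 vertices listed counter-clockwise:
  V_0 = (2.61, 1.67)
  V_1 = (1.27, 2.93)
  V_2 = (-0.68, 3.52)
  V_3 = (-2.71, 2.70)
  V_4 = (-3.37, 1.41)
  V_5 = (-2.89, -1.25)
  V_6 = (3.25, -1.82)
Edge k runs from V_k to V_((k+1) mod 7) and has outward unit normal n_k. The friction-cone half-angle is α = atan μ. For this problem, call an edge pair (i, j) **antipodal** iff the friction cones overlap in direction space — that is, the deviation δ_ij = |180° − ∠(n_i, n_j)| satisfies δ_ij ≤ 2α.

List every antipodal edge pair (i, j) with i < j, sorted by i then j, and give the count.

α = atan 0.4 = 21.80°;  2α = 43.60°
n_0 = (+0.6850, +0.7285)
n_1 = (+0.2896, +0.9571)
n_2 = (-0.3745, +0.9272)
n_3 = (-0.8902, +0.4555)
n_4 = (-0.9841, -0.1776)
n_5 = (-0.0924, -0.9957)
n_6 = (+0.9836, +0.1804)
  (0,1): δ = 153.60°  ·
  (0,2): δ = 114.77°  ·
  (0,3): δ = 73.86°  ·
  (0,4): δ = 36.53°  ✓
  (0,5): δ = 37.93°  ✓
  (0,6): δ = 143.63°  ·
  (1,2): δ = 141.17°  ·
  (1,3): δ = 100.26°  ·
  (1,4): δ = 62.94°  ·
  (1,5): δ = 11.53°  ✓
  (1,6): δ = 117.23°  ·
  (2,3): δ = 139.09°  ·
  (2,4): δ = 101.77°  ·
  (2,5): δ = 27.30°  ✓
  (2,6): δ = 78.40°  ·
  (3,4): δ = 142.68°  ·
  (3,5): δ = 68.21°  ·
  (3,6): δ = 37.49°  ✓
  (4,5): δ = 105.53°  ·
  (4,6): δ = 0.16°  ✓
  (5,6): δ = 74.30°  ·
antipodal pairs: 6

count = 6; pairs: (0,4), (0,5), (1,5), (2,5), (3,6), (4,6)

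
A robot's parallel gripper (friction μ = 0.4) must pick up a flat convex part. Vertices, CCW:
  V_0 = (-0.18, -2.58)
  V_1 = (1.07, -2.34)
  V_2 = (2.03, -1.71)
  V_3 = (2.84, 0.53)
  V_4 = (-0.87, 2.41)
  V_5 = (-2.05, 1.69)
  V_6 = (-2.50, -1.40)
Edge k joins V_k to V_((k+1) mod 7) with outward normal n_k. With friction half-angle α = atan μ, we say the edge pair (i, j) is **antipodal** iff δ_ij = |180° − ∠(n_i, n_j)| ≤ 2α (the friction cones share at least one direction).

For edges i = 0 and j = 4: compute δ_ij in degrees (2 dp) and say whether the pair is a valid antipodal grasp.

α = atan 0.4 = 21.80°;  2α = 43.60°
edge 0: e_0 = (+1.25, +0.24);  n_0 = (+0.1886, -0.9821)
edge 4: e_4 = (-1.18, -0.72);  n_4 = (-0.5209, +0.8536)
∠(n_0, n_4) = 159.48°
δ = |180° − 159.48°| = 20.52°
20.52° ≤ 2α = 43.60°  →  valid

δ = 20.52°, valid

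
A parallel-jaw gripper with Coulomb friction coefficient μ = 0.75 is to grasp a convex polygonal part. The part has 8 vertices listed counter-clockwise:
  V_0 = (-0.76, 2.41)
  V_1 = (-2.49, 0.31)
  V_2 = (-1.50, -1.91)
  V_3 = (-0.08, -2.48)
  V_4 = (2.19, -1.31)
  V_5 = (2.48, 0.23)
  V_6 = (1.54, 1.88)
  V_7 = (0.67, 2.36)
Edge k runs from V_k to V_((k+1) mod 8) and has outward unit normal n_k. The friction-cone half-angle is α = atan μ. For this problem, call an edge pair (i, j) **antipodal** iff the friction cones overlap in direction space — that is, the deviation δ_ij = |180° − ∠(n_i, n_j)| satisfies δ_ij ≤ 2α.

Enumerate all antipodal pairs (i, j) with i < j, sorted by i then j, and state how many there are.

count = 13; pairs: (0,2), (0,3), (0,4), (0,5), (1,4), (1,5), (1,6), (1,7), (2,5), (2,6), (2,7), (3,6), (3,7)

α = atan 0.75 = 36.87°;  2α = 73.74°
n_0 = (-0.7718, +0.6358)
n_1 = (-0.9133, -0.4073)
n_2 = (-0.3725, -0.9280)
n_3 = (+0.4581, -0.8889)
n_4 = (+0.9827, -0.1851)
n_5 = (+0.8689, +0.4950)
n_6 = (+0.4831, +0.8756)
n_7 = (+0.0349, +0.9994)
  (0,1): δ = 116.48°  ·
  (0,2): δ = 72.39°  ✓
  (0,3): δ = 23.25°  ✓
  (0,4): δ = 28.82°  ✓
  (0,5): δ = 69.15°  ✓
  (0,6): δ = 100.60°  ·
  (0,7): δ = 127.48°  ·
  (1,2): δ = 135.91°  ·
  (1,3): δ = 86.77°  ·
  (1,4): δ = 34.70°  ✓
  (1,5): δ = 5.64°  ✓
  (1,6): δ = 37.08°  ✓
  (1,7): δ = 63.96°  ✓
  (2,3): δ = 130.86°  ·
  (2,4): δ = 78.79°  ·
  (2,5): δ = 38.46°  ✓
  (2,6): δ = 7.02°  ✓
  (2,7): δ = 19.87°  ✓
  (3,4): δ = 127.93°  ·
  (3,5): δ = 87.60°  ·
  (3,6): δ = 56.15°  ✓
  (3,7): δ = 29.27°  ✓
  (4,5): δ = 139.67°  ·
  (4,6): δ = 108.22°  ·
  (4,7): δ = 81.34°  ·
  (5,6): δ = 148.56°  ·
  (5,7): δ = 121.67°  ·
  (6,7): δ = 153.12°  ·
antipodal pairs: 13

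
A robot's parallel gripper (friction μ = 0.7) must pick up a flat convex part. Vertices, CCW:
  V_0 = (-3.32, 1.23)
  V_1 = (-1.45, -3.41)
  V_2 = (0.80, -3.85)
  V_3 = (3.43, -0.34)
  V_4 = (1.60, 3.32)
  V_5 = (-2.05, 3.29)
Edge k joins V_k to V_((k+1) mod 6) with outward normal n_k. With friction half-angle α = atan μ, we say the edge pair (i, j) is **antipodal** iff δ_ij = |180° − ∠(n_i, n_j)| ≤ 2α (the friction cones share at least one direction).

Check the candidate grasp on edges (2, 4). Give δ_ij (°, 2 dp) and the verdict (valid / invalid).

δ = 52.69°, valid

α = atan 0.7 = 34.99°;  2α = 69.98°
edge 2: e_2 = (+2.63, +3.51);  n_2 = (+0.8003, -0.5996)
edge 4: e_4 = (-3.65, -0.03);  n_4 = (-0.0082, +1.0000)
∠(n_2, n_4) = 127.31°
δ = |180° − 127.31°| = 52.69°
52.69° ≤ 2α = 69.98°  →  valid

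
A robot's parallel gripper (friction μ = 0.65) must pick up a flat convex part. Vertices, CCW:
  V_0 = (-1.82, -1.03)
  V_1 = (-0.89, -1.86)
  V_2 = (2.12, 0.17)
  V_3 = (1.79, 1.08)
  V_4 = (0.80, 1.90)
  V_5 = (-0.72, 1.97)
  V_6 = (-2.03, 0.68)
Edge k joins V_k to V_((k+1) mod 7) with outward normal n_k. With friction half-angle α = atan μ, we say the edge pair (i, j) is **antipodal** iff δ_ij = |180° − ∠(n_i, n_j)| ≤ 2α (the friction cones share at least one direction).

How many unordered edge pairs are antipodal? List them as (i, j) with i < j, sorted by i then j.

α = atan 0.65 = 33.02°;  2α = 66.05°
n_0 = (-0.6659, -0.7461)
n_1 = (+0.5591, -0.8291)
n_2 = (+0.9401, +0.3409)
n_3 = (+0.6379, +0.7701)
n_4 = (+0.0460, +0.9989)
n_5 = (-0.7016, +0.7125)
n_6 = (-0.9925, -0.1219)
  (0,1): δ = 104.26°  ·
  (0,2): δ = 28.32°  ✓
  (0,3): δ = 2.11°  ✓
  (0,4): δ = 39.11°  ✓
  (0,5): δ = 86.31°  ·
  (0,6): δ = 138.75°  ·
  (1,2): δ = 104.06°  ·
  (1,3): δ = 73.63°  ·
  (1,4): δ = 36.63°  ✓
  (1,5): δ = 10.56°  ✓
  (1,6): δ = 63.00°  ✓
  (2,3): δ = 149.57°  ·
  (2,4): δ = 112.57°  ·
  (2,5): δ = 65.37°  ✓
  (2,6): δ = 12.93°  ✓
  (3,4): δ = 143.00°  ·
  (3,5): δ = 95.81°  ·
  (3,6): δ = 43.36°  ✓
  (4,5): δ = 132.80°  ·
  (4,6): δ = 80.36°  ·
  (5,6): δ = 127.56°  ·
antipodal pairs: 9

count = 9; pairs: (0,2), (0,3), (0,4), (1,4), (1,5), (1,6), (2,5), (2,6), (3,6)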